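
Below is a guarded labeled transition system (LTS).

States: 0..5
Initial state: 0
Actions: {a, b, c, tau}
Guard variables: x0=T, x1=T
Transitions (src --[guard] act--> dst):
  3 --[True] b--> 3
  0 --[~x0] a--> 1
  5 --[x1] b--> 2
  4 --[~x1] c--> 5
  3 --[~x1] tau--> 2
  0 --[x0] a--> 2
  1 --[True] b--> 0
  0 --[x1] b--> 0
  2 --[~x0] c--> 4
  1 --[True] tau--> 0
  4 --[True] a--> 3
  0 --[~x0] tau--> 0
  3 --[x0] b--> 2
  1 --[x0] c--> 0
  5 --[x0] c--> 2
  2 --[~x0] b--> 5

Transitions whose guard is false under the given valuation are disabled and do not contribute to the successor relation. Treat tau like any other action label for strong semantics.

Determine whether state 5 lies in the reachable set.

Answer: UNREACHABLE

Trace:
After dropping false guards: 10 live edges.
L0 = {0}
L1 = {2}  now seen {0,2}
R = {0,2}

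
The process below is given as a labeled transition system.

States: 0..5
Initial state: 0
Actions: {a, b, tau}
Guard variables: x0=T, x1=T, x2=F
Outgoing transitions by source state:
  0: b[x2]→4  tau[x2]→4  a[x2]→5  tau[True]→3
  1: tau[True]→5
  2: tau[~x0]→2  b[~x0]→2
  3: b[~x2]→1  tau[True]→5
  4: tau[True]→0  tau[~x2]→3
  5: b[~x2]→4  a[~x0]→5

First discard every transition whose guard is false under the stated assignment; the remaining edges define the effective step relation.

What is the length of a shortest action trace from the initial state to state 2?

BFS to 2:
  Layer 0: {0}
  Layer 1: {3}
  Layer 2: {1,5}
  Layer 3: {4}
2 never appears.

Answer: UNREACHABLE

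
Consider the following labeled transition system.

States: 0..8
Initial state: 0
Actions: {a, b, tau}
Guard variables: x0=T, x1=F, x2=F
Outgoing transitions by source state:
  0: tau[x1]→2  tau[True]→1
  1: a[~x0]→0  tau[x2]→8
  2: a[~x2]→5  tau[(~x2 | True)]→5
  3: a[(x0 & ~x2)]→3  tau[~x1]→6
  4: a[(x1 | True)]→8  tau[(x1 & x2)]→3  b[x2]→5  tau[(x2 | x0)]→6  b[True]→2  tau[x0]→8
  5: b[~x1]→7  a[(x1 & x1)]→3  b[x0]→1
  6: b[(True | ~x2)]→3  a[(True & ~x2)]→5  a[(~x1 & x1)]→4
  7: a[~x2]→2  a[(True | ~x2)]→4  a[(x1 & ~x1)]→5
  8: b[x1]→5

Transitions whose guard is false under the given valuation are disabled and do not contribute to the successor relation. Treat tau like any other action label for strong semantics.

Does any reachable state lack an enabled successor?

R = {0,1}
  0: tau→1  [deg 1]
  1: ∅  [no exit]
Path to 1: tau

Answer: DEADLOCK at state 1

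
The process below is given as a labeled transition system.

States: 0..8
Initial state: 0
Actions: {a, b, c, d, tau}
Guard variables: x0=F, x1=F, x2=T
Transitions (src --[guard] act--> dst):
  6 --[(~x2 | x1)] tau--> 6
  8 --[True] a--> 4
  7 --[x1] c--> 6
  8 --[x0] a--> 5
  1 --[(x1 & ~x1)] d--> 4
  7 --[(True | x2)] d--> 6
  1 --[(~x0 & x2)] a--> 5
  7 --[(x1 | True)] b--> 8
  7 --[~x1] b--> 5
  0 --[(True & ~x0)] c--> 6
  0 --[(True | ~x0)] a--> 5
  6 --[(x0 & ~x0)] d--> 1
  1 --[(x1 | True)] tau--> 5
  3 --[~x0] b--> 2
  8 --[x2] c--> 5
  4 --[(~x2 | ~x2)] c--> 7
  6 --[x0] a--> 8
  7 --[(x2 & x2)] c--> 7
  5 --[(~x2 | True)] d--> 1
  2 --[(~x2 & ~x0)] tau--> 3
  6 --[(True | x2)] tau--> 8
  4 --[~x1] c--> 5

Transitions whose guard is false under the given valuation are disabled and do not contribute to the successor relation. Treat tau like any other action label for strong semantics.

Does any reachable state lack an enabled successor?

Reachable = {0,1,4,5,6,8}
  0: a→5  c→6  [deg 2]
  1: a→5  tau→5  [deg 2]
  4: c→5  [deg 1]
  5: d→1  [deg 1]
  6: tau→8  [deg 1]
  8: a→4  c→5  [deg 2]

Answer: DEADLOCK-FREE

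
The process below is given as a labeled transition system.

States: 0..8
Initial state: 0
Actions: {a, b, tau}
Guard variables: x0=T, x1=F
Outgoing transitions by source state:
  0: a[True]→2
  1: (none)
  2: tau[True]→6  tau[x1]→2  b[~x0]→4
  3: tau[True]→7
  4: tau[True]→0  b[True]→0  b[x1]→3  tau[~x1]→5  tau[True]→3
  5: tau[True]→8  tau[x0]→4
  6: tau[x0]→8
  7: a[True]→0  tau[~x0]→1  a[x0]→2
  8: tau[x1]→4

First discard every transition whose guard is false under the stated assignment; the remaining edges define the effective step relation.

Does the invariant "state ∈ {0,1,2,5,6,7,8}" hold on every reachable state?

Answer: INVARIANT HOLDS

Analysis:
Inv-set: {0,1,2,5,6,7,8}
R = {0,2,6,8}
  0: safe
  2: safe
  6: safe
  8: safe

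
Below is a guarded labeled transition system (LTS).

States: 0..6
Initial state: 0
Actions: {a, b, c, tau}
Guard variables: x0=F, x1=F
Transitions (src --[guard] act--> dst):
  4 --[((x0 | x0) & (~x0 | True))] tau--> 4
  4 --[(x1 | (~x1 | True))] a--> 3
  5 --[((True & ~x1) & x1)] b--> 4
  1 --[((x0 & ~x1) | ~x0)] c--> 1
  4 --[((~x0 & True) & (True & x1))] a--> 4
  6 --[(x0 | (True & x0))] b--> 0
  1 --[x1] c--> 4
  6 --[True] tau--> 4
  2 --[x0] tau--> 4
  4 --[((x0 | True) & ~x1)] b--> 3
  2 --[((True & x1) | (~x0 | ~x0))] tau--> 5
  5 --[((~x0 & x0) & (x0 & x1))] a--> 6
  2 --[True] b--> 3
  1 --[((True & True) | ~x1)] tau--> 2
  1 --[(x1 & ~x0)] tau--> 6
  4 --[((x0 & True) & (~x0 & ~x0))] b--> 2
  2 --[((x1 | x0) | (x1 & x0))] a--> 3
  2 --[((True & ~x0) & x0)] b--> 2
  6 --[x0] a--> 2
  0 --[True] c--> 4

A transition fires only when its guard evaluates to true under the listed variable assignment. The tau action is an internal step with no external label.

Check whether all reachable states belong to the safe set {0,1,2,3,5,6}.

Safe = {0,1,2,3,5,6}
Reachable = {0,3,4}
  0: ok
  3: ok
  4: VIOLATES
reach 4 via c — violates

Answer: INVARIANT VIOLATED at state 4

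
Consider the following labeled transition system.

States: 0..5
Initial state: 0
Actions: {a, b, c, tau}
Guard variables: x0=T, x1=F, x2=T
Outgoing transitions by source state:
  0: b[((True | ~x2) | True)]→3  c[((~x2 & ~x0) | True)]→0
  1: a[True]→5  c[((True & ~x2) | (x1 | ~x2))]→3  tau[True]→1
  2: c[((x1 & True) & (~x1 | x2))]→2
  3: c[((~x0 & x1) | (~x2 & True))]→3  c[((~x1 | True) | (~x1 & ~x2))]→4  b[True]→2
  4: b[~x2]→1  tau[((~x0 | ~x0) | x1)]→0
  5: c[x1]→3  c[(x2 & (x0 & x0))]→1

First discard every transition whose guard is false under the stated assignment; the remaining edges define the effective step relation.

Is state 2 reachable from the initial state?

7 transition(s) survive guard evaluation.
depth 0: {0}
depth 1: {3}  total {0,3}
depth 2: {2,4}  total {0,2,3,4}
Reach set: {0,2,3,4}
trace reaching 2: b·b

Answer: REACHABLE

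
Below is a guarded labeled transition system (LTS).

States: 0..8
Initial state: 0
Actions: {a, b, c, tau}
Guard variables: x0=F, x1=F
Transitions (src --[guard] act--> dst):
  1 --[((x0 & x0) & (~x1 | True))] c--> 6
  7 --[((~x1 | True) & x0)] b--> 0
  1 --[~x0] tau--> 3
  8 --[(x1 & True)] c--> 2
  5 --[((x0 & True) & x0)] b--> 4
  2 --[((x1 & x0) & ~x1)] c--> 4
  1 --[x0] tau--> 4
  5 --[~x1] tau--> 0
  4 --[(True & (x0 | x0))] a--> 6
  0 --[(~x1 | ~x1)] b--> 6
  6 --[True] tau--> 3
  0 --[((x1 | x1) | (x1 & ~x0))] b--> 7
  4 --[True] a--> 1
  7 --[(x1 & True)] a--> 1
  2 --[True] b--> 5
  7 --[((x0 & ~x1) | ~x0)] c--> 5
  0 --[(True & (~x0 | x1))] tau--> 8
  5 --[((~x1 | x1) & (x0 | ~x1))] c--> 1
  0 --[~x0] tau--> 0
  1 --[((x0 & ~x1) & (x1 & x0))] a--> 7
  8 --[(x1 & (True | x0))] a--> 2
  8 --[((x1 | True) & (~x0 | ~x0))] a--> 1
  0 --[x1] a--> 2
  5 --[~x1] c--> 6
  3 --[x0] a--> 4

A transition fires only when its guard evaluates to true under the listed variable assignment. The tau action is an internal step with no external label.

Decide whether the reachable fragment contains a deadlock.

Reachable = {0,1,3,6,8}
  0: b→6  tau→0  tau→8  [3 exit(s)]
  1: tau→3  [1 exit(s)]
  3: ∅  [no exit]
  6: tau→3  [1 exit(s)]
  8: a→1  [1 exit(s)]
Path to 3: b·tau

Answer: DEADLOCK at state 3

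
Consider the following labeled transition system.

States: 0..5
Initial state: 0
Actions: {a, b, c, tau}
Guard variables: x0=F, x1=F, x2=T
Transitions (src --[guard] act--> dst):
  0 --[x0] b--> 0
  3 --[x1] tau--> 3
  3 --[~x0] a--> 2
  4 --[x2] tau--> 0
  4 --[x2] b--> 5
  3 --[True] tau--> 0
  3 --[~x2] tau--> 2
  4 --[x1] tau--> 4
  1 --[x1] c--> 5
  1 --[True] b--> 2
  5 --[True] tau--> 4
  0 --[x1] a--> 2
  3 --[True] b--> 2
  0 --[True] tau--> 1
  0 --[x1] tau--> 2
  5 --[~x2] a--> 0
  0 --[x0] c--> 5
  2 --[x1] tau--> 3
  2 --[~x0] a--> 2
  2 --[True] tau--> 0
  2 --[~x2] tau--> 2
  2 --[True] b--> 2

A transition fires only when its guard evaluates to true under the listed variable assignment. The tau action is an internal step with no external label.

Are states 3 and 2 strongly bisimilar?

Bisimulation quotient by refinement:
  round 0: {{0,1,2,3,4,5}}
  round 1: {{0,5},{1},{2,3},{4}}
  round 2: {{0},{1},{2,3},{4},{5}}
Fixed point at round 3; 5 class(es).
[3]={2,3}  [2]={2,3}

Answer: BISIMILAR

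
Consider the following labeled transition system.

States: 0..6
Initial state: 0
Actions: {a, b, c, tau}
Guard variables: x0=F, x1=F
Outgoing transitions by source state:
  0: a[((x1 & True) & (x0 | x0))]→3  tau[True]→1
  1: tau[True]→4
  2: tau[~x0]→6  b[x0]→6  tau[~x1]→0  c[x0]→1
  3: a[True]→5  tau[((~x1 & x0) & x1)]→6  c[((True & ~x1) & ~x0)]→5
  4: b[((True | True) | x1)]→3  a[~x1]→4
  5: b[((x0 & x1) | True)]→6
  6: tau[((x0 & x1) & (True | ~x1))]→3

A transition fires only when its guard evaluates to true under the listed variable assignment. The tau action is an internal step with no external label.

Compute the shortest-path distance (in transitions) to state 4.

Answer: 2

Working:
BFS to 4:
  depth 0: {0}
  depth 1: {1}
  depth 2: {4}
first hit 4 at d=2 via tau·tau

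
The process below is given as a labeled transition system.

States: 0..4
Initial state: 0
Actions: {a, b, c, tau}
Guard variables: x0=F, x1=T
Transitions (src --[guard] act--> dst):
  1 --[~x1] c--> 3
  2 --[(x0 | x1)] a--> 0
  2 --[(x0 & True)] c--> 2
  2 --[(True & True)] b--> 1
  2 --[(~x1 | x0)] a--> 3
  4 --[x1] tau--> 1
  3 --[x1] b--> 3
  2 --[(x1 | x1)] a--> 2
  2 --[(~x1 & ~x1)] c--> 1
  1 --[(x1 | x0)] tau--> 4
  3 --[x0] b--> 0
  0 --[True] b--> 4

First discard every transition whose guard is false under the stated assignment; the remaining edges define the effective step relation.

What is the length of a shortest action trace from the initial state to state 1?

Answer: 2

Analysis:
Breadth-first toward 1:
  Layer 0: {0}
  Layer 1: {4}
  Layer 2: {1}
depth(1)=2, e.g. b·tau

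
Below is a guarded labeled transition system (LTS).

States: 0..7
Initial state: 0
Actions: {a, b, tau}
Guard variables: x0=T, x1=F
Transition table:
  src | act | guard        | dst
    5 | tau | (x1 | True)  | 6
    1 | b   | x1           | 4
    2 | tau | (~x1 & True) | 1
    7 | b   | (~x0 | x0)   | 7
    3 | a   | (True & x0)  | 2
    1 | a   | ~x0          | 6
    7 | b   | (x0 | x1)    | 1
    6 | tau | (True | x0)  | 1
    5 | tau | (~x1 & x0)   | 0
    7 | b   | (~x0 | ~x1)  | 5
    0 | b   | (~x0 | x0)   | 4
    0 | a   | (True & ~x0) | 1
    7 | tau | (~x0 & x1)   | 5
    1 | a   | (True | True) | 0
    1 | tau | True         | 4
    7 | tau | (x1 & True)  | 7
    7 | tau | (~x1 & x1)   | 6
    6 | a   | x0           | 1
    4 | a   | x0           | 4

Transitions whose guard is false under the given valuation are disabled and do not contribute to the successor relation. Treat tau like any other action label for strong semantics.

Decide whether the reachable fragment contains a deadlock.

R = {0,4}
  0: b→4  [deg 1]
  4: a→4  [deg 1]

Answer: DEADLOCK-FREE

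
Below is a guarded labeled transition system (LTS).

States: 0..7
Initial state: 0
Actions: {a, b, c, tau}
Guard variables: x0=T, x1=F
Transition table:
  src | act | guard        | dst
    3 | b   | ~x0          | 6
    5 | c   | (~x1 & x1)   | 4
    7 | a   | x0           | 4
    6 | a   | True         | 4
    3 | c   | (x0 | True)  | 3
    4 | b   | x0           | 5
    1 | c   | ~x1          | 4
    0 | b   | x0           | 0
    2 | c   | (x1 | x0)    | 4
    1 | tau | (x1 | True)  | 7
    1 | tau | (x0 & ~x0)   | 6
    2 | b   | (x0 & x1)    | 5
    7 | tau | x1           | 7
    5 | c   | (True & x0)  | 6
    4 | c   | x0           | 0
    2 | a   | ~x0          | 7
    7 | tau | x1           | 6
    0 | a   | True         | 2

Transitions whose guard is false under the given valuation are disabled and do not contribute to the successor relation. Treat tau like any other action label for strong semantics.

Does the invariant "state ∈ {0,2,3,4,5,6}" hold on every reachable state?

Answer: INVARIANT HOLDS

Working:
Safe = {0,2,3,4,5,6}
Reachable = {0,2,4,5,6}
  0: safe
  2: safe
  4: safe
  5: safe
  6: safe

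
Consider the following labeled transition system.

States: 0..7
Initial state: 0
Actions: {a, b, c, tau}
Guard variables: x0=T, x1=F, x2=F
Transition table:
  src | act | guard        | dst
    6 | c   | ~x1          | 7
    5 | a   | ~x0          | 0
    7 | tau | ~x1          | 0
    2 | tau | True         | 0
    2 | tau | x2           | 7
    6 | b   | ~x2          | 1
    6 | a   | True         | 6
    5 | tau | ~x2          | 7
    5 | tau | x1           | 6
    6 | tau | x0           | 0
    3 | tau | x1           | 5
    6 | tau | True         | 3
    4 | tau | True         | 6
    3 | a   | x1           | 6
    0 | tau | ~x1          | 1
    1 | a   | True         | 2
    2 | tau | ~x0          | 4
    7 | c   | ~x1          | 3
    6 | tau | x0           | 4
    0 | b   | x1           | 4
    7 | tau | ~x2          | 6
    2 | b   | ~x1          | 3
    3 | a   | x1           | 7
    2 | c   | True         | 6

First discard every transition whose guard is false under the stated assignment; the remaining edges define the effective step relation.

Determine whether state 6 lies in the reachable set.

After dropping false guards: 16 live edges.
depth 0: {0}
depth 1: {1}  cumulative {0,1}
depth 2: {2}  cumulative {0,1,2}
depth 3: {3,6}  cumulative {0,1,2,3,6}
depth 4: {4,7}  cumulative {0,1,2,3,4,6,7}
Reachable = {0,1,2,3,4,6,7}
witness 6: tau·a·c

Answer: REACHABLE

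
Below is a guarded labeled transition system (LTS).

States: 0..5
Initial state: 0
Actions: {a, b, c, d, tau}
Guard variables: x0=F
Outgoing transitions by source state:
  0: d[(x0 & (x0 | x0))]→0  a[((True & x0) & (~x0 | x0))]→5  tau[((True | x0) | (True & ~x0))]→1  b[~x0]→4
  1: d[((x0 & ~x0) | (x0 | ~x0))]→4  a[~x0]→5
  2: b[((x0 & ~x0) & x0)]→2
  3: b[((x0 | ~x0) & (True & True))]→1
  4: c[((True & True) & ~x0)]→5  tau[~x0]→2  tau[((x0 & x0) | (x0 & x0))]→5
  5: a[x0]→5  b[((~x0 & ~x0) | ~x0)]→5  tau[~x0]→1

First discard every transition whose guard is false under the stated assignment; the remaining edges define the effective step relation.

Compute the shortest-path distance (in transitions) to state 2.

Answer: 2

Analysis:
BFS to 2:
  L0 = {0}
  L1 = {1,4}
  L2 = {2,5}
depth(2)=2, e.g. b·tau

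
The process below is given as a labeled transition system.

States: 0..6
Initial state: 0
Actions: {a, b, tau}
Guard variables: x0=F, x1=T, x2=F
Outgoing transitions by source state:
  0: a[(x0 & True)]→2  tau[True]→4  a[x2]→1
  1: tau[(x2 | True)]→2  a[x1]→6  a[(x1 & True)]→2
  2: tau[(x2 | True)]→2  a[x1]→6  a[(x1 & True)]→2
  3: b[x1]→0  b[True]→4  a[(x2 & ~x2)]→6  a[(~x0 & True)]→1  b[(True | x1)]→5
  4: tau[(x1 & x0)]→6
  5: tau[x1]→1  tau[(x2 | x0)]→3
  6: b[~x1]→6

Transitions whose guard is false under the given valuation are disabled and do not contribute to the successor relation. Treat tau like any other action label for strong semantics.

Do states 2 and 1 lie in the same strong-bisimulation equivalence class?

Bisimulation quotient by refinement:
  round 0: {{0,1,2,3,4,5,6}}
  round 1: {{0,5},{1,2},{3},{4,6}}
  round 2: {{0},{1,2},{3},{4,6},{5}}
stable after 3 split(s): 5 block(s)
[2]={1,2}  [1]={1,2}

Answer: BISIMILAR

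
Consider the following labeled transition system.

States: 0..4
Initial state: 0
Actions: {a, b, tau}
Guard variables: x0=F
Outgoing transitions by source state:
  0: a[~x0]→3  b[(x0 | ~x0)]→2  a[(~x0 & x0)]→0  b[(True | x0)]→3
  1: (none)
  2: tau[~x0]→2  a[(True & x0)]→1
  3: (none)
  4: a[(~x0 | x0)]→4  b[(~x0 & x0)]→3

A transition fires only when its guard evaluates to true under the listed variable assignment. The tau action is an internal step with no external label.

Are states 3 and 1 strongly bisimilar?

Bisimulation quotient by refinement:
  round 0: {{0,1,2,3,4}}
  round 1: {{0},{1,3},{2},{4}}
4 equivalence class(es) (converged in 2)
[3]={1,3}  [1]={1,3}

Answer: BISIMILAR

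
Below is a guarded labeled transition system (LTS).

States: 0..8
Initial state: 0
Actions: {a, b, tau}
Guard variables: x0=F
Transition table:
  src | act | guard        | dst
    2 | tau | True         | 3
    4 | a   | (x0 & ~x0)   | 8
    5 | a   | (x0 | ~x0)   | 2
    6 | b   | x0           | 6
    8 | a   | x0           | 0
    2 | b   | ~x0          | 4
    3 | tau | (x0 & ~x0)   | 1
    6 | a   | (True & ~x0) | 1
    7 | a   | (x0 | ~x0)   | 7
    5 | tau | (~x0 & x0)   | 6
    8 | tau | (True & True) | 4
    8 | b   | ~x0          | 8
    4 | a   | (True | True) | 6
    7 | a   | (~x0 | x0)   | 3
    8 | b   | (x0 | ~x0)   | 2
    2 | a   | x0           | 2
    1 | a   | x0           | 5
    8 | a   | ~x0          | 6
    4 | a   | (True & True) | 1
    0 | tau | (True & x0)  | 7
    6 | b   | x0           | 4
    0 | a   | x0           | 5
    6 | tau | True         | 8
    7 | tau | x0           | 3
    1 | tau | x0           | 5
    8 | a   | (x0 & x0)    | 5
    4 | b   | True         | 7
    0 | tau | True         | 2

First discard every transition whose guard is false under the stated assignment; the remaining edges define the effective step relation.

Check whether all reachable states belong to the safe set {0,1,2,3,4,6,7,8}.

Safe = {0,1,2,3,4,6,7,8}
Reach set: {0,1,2,3,4,6,7,8}
  0: ✓
  1: ✓
  2: ✓
  3: ✓
  4: ✓
  6: ✓
  7: ✓
  8: ✓

Answer: INVARIANT HOLDS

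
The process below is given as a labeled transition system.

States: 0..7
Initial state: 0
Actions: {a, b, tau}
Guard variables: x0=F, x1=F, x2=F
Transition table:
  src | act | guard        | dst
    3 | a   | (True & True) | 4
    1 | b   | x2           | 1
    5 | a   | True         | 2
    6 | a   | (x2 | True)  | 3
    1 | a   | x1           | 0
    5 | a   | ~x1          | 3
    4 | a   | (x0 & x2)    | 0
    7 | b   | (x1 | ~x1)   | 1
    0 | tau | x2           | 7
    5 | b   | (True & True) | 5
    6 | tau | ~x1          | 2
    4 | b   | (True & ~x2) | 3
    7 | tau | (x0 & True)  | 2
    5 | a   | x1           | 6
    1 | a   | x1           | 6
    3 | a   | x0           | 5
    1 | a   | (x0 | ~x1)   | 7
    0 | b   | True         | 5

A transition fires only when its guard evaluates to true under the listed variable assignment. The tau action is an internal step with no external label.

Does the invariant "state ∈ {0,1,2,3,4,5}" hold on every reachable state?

Answer: INVARIANT HOLDS

Working:
Allowed set {0,1,2,3,4,5}
Reachable = {0,2,3,4,5}
  0: safe
  2: safe
  3: safe
  4: safe
  5: safe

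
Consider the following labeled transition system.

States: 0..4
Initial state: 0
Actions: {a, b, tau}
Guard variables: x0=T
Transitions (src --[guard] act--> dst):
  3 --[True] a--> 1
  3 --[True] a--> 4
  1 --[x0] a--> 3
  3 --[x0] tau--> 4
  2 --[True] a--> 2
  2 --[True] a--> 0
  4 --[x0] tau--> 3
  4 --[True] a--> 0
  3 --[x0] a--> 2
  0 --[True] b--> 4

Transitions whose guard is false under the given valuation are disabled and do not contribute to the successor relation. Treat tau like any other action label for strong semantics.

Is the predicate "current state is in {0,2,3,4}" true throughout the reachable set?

Answer: INVARIANT VIOLATED at state 1

Trace:
Safe = {0,2,3,4}
R = {0,1,2,3,4}
  0: ✓
  1: ✗ unsafe
  2: ✓
  3: ✓
  4: ✓
reach 1 via b·tau·a — violates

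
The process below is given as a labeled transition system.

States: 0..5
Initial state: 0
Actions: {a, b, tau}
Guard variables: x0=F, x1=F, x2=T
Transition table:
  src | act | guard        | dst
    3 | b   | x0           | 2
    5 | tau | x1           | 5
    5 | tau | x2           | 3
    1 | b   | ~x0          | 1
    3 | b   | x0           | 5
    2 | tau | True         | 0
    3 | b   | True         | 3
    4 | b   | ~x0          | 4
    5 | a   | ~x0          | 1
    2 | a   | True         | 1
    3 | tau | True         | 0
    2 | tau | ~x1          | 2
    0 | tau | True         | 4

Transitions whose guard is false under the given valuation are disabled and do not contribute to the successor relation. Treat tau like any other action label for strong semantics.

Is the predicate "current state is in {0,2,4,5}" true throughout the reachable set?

Safe = {0,2,4,5}
Reach set: {0,4}
  0: ok
  4: ok

Answer: INVARIANT HOLDS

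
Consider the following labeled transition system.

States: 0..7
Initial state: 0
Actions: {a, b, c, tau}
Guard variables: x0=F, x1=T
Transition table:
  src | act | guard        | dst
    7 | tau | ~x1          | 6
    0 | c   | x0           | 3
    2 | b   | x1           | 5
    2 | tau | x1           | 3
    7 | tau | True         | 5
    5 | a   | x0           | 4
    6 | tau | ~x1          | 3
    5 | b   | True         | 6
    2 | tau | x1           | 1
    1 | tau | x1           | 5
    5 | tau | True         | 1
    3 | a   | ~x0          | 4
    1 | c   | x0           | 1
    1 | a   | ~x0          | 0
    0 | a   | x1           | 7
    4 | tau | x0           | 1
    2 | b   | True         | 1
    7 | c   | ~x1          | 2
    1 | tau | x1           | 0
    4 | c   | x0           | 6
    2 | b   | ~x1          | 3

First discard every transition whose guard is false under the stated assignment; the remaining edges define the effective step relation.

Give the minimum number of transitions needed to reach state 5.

BFS to 5:
  depth 0: {0}
  depth 1: {7}
  depth 2: {5}
depth(5)=2, e.g. a·tau

Answer: 2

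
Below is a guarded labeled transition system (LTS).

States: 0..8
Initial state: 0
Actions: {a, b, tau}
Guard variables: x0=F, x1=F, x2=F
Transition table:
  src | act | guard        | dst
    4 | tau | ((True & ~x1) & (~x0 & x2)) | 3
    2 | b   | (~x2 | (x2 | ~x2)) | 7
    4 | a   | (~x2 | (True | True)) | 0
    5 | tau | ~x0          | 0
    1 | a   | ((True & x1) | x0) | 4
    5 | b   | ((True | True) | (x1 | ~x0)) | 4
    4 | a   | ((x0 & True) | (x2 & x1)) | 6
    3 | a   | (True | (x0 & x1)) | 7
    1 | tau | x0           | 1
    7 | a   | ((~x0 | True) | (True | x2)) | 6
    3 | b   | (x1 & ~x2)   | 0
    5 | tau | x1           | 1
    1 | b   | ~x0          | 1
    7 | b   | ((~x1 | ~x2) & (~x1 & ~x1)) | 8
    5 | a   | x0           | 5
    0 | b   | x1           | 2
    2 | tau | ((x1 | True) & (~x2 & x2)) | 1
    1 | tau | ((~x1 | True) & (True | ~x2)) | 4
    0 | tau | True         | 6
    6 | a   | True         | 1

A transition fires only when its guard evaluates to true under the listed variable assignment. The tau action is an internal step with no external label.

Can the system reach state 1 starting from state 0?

After dropping false guards: 11 live edges.
L0 = {0}
L1 = {6}  cumulative {0,6}
L2 = {1}  cumulative {0,1,6}
L3 = {4}  cumulative {0,1,4,6}
Reachable = {0,1,4,6}
trace reaching 1: tau·a

Answer: REACHABLE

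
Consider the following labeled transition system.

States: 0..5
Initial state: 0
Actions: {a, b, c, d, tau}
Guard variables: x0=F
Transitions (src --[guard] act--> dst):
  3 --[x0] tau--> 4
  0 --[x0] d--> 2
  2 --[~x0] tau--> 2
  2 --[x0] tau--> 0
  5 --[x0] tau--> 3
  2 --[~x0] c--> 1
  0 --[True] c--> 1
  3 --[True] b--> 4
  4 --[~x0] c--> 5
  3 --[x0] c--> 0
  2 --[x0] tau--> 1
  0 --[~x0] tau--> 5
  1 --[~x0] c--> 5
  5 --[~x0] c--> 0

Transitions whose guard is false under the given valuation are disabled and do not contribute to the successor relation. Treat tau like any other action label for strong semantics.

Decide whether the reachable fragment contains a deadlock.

Answer: DEADLOCK-FREE

Working:
Reachable = {0,1,5}
  0: c→1  tau→5  [2 out]
  1: c→5  [1 out]
  5: c→0  [1 out]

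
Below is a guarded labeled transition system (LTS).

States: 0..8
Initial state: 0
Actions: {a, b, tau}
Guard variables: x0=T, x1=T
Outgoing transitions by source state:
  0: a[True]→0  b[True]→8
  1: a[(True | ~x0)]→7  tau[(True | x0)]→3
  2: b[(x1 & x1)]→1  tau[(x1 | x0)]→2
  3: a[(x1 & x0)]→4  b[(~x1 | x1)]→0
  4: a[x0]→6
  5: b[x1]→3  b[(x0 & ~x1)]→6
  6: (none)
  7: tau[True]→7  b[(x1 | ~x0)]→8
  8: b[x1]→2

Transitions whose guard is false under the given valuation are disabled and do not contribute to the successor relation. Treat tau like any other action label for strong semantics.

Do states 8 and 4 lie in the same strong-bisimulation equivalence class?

Refine partition for ~:
  P[0] = {{0,1,2,3,4,5,6,7,8}}
  P[1] = {{0,3},{1},{2,7},{4},{5,8},{6}}
  P[2] = {{0},{1},{2},{3},{4},{5},{6},{7},{8}}
9 equivalence class(es) (converged in 3)
[8]={8}  [4]={4}

Answer: NOT BISIMILAR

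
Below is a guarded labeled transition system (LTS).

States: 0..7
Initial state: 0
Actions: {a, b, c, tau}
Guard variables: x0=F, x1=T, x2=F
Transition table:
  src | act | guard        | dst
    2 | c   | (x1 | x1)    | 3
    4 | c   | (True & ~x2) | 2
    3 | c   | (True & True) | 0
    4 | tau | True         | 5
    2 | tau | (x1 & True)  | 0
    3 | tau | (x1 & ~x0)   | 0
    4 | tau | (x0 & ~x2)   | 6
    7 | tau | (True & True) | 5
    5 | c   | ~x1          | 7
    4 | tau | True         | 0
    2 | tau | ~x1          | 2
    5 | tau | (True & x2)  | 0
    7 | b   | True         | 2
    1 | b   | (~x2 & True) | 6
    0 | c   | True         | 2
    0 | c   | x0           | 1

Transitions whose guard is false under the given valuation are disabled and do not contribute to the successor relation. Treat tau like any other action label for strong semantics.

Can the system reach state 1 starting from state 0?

After dropping false guards: 11 live edges.
L0 = {0}
L1 = {2}  now seen {0,2}
L2 = {3}  now seen {0,2,3}
R = {0,2,3}

Answer: UNREACHABLE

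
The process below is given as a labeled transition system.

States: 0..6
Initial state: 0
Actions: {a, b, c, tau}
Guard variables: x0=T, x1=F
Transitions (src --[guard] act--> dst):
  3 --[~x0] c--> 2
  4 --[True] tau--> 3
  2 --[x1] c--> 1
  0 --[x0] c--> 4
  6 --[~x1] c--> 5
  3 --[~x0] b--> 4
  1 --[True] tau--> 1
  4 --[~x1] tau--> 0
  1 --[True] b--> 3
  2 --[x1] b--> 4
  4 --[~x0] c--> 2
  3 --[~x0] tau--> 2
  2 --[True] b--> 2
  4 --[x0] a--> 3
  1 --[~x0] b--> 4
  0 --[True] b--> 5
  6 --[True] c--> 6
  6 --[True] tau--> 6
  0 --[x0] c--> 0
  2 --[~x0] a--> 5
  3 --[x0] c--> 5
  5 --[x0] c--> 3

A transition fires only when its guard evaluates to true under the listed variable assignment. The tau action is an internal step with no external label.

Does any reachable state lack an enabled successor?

Answer: DEADLOCK-FREE

Trace:
R = {0,3,4,5}
  0: b→5  c→0  c→4  [3 out]
  3: c→5  [1 out]
  4: a→3  tau→0  tau→3  [3 out]
  5: c→3  [1 out]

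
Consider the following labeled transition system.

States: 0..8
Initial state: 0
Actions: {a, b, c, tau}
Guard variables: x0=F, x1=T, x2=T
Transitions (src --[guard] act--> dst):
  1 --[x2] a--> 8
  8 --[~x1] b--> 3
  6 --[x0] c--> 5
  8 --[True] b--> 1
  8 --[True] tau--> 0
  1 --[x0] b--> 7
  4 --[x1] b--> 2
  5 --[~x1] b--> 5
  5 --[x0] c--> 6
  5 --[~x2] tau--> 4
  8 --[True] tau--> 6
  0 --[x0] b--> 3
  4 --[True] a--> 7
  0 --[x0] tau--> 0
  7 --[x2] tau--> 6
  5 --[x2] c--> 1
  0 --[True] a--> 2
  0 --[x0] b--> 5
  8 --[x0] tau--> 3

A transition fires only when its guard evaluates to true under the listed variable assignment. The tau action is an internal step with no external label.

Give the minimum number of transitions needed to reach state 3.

Answer: UNREACHABLE

Trace:
Layered search for 3:
  depth 0: {0}
  depth 1: {2}
3 never appears.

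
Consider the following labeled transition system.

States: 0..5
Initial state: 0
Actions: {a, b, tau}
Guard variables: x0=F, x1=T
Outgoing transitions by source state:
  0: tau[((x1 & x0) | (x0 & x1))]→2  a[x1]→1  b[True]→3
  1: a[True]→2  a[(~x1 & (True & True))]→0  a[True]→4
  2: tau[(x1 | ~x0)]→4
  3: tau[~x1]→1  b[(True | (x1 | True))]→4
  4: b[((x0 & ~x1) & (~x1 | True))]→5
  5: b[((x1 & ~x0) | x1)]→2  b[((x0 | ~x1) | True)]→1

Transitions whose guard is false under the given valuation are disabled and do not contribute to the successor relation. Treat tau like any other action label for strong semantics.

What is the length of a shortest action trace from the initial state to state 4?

Answer: 2

Trace:
Layered search for 4:
  Layer 0: {0}
  Layer 1: {1,3}
  Layer 2: {2,4}
4 enters at depth 2; path a·a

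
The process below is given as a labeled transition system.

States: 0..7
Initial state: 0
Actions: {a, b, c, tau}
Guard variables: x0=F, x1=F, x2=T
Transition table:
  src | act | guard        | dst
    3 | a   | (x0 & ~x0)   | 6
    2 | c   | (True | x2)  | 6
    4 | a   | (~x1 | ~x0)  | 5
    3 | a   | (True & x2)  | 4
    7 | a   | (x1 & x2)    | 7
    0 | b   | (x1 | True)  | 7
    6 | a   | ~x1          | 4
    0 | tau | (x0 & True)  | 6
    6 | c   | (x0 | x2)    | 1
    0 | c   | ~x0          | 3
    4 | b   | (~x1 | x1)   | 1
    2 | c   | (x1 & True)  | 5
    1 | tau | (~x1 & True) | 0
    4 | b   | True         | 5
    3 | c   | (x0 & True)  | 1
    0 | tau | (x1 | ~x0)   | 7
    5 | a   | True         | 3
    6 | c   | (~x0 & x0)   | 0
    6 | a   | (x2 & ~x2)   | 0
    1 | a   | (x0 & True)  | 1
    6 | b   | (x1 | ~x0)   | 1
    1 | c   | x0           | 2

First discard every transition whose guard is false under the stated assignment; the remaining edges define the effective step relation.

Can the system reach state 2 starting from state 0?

Answer: UNREACHABLE

Working:
Guard filter leaves 13 enabled edge(s).
Layer 0: {0}
Layer 1: {3,7}  total {0,3,7}
Layer 2: {4}  total {0,3,4,7}
Layer 3: {1,5}  total {0,1,3,4,5,7}
R = {0,1,3,4,5,7}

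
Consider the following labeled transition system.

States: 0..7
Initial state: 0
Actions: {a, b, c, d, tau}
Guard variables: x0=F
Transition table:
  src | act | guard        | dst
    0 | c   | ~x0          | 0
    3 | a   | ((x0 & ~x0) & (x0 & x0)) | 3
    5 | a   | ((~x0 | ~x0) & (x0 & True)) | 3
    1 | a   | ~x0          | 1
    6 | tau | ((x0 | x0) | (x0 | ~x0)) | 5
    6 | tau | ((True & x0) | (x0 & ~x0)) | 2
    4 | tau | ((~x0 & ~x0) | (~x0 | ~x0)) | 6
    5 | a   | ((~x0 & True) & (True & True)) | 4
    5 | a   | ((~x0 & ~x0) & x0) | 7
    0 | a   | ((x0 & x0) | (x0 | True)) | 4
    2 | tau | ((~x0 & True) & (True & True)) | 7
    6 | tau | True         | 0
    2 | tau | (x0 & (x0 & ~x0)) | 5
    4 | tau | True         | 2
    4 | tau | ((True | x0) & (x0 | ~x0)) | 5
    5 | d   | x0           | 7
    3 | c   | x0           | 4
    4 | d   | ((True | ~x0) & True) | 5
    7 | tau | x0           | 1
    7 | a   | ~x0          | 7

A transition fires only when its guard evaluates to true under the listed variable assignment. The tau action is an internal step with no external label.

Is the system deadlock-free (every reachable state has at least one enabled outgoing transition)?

R = {0,2,4,5,6,7}
  0: a→4  c→0  [2 out]
  2: tau→7  [1 out]
  4: d→5  tau→2  tau→5  tau→6  [4 out]
  5: a→4  [1 out]
  6: tau→0  tau→5  [2 out]
  7: a→7  [1 out]

Answer: DEADLOCK-FREE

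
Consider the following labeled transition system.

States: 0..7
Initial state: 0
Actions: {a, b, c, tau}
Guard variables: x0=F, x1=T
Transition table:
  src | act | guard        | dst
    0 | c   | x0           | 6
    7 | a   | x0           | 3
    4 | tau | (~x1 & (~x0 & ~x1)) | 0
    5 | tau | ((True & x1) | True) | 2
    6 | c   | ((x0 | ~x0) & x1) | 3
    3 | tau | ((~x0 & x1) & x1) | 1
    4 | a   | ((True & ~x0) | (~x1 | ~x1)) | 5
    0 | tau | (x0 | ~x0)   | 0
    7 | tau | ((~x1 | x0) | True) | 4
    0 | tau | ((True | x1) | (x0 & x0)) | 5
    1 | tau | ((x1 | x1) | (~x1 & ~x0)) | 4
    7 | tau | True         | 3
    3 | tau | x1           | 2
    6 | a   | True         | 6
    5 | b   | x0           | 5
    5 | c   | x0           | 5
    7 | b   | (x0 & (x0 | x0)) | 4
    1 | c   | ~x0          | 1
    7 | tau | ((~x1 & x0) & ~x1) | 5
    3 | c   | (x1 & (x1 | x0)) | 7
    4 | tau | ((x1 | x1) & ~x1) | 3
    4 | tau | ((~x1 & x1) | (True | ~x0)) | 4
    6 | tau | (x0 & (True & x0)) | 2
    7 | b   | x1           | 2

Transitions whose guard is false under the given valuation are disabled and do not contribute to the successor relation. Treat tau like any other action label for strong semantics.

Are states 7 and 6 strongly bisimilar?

Answer: NOT BISIMILAR

Analysis:
Bisimulation quotient by refinement:
  P[0] = {{0,1,2,3,4,5,6,7}}
  P[1] = {{0,5},{1,3},{2},{4},{6},{7}}
  P[2] = {{0},{1},{2},{3},{4},{5},{6},{7}}
stable after 3 split(s): 8 block(s)
7∈{7}, 6∈{6}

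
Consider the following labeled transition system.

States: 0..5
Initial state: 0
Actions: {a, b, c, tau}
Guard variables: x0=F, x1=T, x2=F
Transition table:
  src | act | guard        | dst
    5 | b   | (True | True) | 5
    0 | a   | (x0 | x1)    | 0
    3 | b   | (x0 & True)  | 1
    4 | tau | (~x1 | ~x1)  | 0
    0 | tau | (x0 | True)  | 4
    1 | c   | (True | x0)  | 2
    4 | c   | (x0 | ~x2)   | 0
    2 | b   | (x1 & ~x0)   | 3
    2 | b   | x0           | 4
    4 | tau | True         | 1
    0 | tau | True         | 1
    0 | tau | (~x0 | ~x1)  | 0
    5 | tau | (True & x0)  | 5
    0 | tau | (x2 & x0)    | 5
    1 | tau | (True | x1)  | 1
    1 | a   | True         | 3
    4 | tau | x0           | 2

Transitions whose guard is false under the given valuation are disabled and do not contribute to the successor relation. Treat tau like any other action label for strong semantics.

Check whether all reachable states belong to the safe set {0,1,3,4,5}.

Safe = {0,1,3,4,5}
Reachable = {0,1,2,3,4}
  0: safe
  1: safe
  2: ✗ unsafe
  3: safe
  4: safe
witness against invariant: tau·c → 2

Answer: INVARIANT VIOLATED at state 2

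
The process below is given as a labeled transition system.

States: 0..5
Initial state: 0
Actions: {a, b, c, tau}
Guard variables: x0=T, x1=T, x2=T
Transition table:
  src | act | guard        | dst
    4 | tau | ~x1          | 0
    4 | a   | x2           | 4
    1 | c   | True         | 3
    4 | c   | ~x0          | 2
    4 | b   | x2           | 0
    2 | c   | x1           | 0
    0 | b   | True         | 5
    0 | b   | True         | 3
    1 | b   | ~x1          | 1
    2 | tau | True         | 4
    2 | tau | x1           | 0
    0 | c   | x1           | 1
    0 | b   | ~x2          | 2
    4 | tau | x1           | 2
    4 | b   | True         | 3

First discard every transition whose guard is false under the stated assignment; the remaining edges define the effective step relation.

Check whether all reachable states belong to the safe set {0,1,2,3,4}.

Allowed set {0,1,2,3,4}
Reachable = {0,1,3,5}
  0: safe
  1: safe
  3: safe
  5: ✗ unsafe
witness against invariant: b → 5

Answer: INVARIANT VIOLATED at state 5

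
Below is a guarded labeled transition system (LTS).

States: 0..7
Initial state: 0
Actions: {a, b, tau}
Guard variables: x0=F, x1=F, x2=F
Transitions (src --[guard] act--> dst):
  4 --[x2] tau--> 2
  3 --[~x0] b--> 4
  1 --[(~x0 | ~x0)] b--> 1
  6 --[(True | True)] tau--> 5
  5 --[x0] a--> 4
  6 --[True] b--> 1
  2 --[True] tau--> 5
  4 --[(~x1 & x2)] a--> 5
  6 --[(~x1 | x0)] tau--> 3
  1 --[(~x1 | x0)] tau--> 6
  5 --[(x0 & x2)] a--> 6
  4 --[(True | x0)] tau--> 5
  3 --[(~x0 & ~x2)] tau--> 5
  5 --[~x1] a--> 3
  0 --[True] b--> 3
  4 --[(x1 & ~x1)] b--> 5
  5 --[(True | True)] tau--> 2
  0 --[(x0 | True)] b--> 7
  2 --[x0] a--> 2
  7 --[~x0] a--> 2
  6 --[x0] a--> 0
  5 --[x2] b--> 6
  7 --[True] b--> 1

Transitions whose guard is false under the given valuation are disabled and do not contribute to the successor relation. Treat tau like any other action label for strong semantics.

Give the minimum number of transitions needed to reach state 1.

Answer: 2

Working:
Layered search for 1:
  depth 0: {0}
  depth 1: {3,7}
  depth 2: {1,2,4,5}
depth(1)=2, e.g. b·b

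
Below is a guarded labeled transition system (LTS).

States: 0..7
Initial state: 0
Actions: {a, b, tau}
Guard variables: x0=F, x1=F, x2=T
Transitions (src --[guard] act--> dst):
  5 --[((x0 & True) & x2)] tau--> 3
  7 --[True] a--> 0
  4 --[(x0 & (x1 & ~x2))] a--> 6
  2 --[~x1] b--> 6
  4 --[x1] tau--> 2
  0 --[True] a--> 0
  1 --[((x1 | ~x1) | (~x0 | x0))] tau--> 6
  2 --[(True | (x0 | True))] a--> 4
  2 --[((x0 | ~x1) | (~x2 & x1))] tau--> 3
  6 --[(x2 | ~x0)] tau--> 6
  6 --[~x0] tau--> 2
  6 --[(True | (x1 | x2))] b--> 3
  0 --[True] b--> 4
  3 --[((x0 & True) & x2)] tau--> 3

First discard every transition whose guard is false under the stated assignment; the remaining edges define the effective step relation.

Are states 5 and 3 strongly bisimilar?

Bisimulation quotient by refinement:
  P[0] = {{0,1,2,3,4,5,6,7}}
  P[1] = {{0},{1},{2},{3,4,5},{6},{7}}
6 equivalence class(es) (converged in 2)
[5]={3,4,5}  [3]={3,4,5}

Answer: BISIMILAR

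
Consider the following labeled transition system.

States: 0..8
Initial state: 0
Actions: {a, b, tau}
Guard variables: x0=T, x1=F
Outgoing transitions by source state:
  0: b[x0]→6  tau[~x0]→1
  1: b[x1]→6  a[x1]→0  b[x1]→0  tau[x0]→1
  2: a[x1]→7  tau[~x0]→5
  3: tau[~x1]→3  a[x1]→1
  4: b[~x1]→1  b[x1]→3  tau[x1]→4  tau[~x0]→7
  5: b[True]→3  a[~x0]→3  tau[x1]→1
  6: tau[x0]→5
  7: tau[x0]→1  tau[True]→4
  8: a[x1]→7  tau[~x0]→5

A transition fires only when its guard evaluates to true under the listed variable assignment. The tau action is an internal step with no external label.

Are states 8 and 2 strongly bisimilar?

Answer: BISIMILAR

Analysis:
Refine partition for ~:
  P[0] = {{0,1,2,3,4,5,6,7,8}}
  P[1] = {{0,4,5},{1,3,6,7},{2,8}}
  P[2] = {{0,4,5},{1,3},{2,8},{6},{7}}
  P[3] = {{0},{1,3},{2,8},{4,5},{6},{7}}
Fixed point at round 4; 6 class(es).
class of 8: {2,8}; class of 2: {2,8}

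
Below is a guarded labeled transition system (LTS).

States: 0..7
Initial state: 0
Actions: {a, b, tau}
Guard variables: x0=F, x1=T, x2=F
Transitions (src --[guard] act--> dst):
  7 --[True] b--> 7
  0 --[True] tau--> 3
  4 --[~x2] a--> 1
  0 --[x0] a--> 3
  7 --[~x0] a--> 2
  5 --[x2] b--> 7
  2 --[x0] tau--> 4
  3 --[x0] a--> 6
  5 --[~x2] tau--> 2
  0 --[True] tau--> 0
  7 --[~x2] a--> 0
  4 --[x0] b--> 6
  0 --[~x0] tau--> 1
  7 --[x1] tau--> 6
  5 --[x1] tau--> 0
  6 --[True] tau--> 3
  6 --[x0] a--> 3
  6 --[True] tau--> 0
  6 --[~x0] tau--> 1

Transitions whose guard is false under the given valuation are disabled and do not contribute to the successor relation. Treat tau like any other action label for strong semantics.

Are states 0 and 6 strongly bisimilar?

Bisimulation quotient by refinement:
  P[0] = {{0,1,2,3,4,5,6,7}}
  P[1] = {{0,5,6},{1,2,3},{4},{7}}
stable after 2 split(s): 4 block(s)
[0]={0,5,6}  [6]={0,5,6}

Answer: BISIMILAR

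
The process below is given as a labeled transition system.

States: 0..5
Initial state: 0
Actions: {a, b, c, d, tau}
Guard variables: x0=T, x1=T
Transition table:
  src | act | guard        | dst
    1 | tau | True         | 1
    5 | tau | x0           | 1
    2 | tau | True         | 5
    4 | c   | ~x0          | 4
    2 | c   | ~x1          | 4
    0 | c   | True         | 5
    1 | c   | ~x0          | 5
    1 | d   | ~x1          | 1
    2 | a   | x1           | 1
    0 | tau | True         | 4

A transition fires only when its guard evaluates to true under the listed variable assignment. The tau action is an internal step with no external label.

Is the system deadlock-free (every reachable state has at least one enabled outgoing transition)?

R = {0,1,4,5}
  0: c→5  tau→4  [deg 2]
  1: tau→1  [deg 1]
  4: ∅  [deadlock]
  5: tau→1  [deg 1]
trace reaching 4: tau

Answer: DEADLOCK at state 4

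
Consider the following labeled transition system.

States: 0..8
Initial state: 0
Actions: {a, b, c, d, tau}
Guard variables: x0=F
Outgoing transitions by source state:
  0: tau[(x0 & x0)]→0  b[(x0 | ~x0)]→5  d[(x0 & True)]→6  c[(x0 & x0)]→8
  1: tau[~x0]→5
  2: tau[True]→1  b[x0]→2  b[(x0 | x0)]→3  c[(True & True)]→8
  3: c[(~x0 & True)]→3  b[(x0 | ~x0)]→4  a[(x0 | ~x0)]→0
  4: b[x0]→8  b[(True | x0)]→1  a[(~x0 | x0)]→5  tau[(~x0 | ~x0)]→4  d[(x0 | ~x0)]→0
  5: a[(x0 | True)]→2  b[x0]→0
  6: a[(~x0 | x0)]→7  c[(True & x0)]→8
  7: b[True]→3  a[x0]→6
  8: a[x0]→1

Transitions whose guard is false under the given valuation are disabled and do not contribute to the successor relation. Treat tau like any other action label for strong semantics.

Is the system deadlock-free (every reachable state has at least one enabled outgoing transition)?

Answer: DEADLOCK at state 8

Trace:
Reach set: {0,1,2,5,8}
  0: b→5  [deg 1]
  1: tau→5  [deg 1]
  2: c→8  tau→1  [deg 2]
  5: a→2  [deg 1]
  8: ∅  [STUCK]
Path to 8: b·a·c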